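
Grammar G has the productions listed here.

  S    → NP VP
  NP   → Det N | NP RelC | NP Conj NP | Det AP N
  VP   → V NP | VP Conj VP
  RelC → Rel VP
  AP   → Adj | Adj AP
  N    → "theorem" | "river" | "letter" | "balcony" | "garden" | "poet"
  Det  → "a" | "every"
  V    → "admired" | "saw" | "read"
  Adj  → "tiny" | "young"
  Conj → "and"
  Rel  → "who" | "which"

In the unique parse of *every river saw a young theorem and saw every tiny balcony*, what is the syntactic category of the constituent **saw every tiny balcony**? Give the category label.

S
  NP
    Det: every
    N: river
  VP
    VP
      V: saw
      NP
        Det: a
        AP
          Adj: young
        N: theorem
    Conj: and
    VP
      V: saw
      NP
        Det: every
        AP
          Adj: tiny
        N: balcony
The span 'saw every tiny balcony' is the VP node built by VP → V NP.

VP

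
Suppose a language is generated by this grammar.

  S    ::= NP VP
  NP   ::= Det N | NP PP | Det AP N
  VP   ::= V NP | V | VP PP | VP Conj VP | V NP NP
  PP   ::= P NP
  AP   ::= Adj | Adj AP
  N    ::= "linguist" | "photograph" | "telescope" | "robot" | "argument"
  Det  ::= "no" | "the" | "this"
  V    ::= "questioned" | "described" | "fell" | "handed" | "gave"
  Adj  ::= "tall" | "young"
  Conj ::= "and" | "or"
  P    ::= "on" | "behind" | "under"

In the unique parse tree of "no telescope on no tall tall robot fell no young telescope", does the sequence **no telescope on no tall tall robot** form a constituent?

Yes

[S [NP [NP [Det no] [N telescope]] [PP [P on] [NP [Det no] [AP [Adj tall] [AP [Adj tall]]] [N robot]]]] [VP [V fell] [NP [Det no] [AP [Adj young]] [N telescope]]]]
The words 'no telescope on no tall tall robot' are exhaustively dominated by a single NP node (built by NP → NP PP), so they form a constituent.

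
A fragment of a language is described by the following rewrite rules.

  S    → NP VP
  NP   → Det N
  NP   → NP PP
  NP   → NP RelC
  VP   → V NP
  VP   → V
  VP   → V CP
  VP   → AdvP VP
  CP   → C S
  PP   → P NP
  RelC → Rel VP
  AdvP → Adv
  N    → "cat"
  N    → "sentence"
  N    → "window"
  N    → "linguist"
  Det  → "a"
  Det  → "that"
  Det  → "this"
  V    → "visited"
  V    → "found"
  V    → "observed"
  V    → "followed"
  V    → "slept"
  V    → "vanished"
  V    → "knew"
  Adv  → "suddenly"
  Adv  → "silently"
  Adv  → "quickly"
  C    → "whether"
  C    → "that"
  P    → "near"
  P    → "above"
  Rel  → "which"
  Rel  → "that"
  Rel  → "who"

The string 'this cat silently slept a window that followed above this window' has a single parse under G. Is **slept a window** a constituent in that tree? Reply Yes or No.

No

[S [NP [Det this] [N cat]] [VP [AdvP [Adv silently]] [VP [V slept] [NP [NP [NP [Det a] [N window]] [RelC [Rel that] [VP [V followed]]]] [PP [P above] [NP [Det this] [N window]]]]]]]
The smallest constituent containing 'slept a window' is the VP spanning 'slept a window that followed above this window'; no single node in the tree dominates exactly the given words.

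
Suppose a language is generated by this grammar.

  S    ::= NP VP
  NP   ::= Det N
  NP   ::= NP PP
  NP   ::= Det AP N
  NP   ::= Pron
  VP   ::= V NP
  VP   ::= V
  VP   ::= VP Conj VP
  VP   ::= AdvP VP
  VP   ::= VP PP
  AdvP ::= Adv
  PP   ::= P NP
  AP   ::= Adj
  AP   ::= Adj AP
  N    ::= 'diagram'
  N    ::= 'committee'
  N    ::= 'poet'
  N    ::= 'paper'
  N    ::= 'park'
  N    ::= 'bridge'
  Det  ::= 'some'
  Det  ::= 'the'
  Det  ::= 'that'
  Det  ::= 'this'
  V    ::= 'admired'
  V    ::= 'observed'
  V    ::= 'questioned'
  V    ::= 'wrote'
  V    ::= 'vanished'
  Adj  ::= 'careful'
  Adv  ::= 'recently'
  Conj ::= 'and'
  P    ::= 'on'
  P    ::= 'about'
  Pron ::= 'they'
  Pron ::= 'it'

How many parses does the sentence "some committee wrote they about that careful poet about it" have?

Two of the 5 distinct bracketings:
[S [NP [Det some] [N committee]] [VP [V wrote] [NP [NP [Pron they]] [PP [P about] [NP [NP [Det that] [AP [Adj careful]] [N poet]] [PP [P about] [NP [Pron it]]]]]]]]
[S [NP [Det some] [N committee]] [VP [V wrote] [NP [NP [NP [Pron they]] [PP [P about] [NP [Det that] [AP [Adj careful]] [N poet]]]] [PP [P about] [NP [Pron it]]]]]]
The trees differ in how a recursive rule is bracketed over the same span.

5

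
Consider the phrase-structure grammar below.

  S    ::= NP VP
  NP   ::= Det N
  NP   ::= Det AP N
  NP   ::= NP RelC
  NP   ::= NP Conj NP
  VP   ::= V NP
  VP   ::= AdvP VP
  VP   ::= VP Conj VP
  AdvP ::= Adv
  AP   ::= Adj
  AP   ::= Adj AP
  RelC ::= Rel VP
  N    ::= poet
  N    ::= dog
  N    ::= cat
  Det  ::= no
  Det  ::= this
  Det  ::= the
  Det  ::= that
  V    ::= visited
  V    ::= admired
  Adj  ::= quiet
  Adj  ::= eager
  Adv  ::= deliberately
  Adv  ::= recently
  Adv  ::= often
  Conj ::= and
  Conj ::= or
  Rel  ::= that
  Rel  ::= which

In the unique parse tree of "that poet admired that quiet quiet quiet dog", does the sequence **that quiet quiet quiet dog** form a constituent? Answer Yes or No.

Yes

[S [NP [Det that] [N poet]] [VP [V admired] [NP [Det that] [AP [Adj quiet] [AP [Adj quiet] [AP [Adj quiet]]]] [N dog]]]]
The words 'that quiet quiet quiet dog' are exhaustively dominated by a single NP node (built by NP → Det AP N), so they form a constituent.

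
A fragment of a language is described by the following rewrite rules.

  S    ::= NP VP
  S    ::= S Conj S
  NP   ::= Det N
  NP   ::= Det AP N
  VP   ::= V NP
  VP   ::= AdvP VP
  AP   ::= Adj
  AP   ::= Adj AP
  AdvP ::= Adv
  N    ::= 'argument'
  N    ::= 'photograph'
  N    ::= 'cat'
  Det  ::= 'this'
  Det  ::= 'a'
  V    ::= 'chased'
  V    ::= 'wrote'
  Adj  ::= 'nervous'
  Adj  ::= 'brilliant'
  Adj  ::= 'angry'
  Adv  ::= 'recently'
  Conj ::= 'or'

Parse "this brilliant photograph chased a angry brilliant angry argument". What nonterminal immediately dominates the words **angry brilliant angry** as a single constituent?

S
  NP
    Det: this
    AP
      Adj: brilliant
    N: photograph
  VP
    V: chased
    NP
      Det: a
      AP
        Adj: angry
        AP
          Adj: brilliant
          AP
            Adj: angry
      N: argument
The span 'angry brilliant angry' is the AP node built by AP → Adj AP.

AP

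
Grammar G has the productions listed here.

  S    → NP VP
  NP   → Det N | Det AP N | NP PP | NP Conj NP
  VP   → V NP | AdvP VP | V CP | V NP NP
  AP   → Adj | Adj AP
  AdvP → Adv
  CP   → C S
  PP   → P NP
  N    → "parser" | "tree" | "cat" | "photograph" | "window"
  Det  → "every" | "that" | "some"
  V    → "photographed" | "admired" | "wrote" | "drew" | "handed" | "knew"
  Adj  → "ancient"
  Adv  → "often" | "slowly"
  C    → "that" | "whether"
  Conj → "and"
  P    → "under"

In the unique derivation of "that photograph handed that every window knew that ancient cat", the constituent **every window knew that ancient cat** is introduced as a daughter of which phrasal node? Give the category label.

S
  NP
    Det: that
    N: photograph
  VP
    V: handed
    CP
      C: that
      S
        NP
          Det: every
          N: window
        VP
          V: knew
          NP
            Det: that
            AP
              Adj: ancient
            N: cat
The span 'every window knew that ancient cat' is the S node built by S → NP VP.
Its mother is the CP built by CP → C S.

CP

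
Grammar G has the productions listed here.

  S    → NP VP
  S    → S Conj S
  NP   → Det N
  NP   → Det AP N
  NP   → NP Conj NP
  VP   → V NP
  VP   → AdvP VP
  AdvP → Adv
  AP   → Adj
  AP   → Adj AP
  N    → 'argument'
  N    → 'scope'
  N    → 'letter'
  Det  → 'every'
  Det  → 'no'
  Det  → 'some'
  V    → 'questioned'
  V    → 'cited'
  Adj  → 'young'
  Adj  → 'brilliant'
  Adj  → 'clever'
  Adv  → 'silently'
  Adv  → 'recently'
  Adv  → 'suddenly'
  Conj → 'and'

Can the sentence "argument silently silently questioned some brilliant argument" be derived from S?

For S → NP VP, no prefix of the string parses as an NP. The alternative S rule S → S Conj S likewise has no satisfying split.

Ungrammatical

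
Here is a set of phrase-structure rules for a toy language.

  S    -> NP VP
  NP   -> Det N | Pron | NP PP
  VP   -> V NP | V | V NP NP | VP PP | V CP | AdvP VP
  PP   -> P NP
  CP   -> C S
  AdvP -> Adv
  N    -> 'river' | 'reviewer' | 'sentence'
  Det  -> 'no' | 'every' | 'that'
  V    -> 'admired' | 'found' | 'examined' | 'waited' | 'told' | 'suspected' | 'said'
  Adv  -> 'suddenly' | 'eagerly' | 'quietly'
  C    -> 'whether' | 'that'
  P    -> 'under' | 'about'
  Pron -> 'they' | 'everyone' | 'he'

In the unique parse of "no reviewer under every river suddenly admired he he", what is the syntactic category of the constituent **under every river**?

PP

[S [NP [NP [Det no] [N reviewer]] [PP [P under] [NP [Det every] [N river]]]] [VP [AdvP [Adv suddenly]] [VP [V admired] [NP [Pron he]] [NP [Pron he]]]]]
The span 'under every river' is the PP node built by PP → P NP.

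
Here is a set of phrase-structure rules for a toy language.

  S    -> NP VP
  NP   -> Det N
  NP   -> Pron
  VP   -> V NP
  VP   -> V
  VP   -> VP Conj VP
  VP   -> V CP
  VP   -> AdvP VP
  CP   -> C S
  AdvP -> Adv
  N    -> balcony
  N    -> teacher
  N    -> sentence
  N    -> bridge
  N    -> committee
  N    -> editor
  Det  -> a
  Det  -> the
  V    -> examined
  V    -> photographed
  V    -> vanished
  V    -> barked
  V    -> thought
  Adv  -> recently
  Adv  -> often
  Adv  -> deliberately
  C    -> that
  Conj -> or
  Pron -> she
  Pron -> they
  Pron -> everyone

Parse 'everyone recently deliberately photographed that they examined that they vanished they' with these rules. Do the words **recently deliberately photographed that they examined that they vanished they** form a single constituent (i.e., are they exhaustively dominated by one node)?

Yes

[S [NP [Pron everyone]] [VP [AdvP [Adv recently]] [VP [AdvP [Adv deliberately]] [VP [V photographed] [CP [C that] [S [NP [Pron they]] [VP [V examined] [CP [C that] [S [NP [Pron they]] [VP [V vanished] [NP [Pron they]]]]]]]]]]]]
The words 'recently deliberately photographed that they examined that they vanished they' are exhaustively dominated by a single VP node (built by VP → AdvP VP), so they form a constituent.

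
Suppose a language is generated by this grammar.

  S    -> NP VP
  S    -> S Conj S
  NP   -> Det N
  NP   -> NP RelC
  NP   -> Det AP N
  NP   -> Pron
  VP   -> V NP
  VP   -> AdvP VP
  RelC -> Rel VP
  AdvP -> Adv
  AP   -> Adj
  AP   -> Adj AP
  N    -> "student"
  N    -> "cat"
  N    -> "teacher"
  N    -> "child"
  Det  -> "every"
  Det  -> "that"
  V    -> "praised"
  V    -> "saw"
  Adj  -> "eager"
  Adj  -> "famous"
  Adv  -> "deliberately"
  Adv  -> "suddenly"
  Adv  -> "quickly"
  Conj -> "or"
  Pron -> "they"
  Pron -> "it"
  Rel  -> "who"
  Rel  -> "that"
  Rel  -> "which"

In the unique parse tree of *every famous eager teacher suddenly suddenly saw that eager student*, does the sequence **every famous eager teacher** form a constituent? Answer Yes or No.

[S [NP [Det every] [AP [Adj famous] [AP [Adj eager]]] [N teacher]] [VP [AdvP [Adv suddenly]] [VP [AdvP [Adv suddenly]] [VP [V saw] [NP [Det that] [AP [Adj eager]] [N student]]]]]]
The words 'every famous eager teacher' are exhaustively dominated by a single NP node (built by NP → Det AP N), so they form a constituent.

Yes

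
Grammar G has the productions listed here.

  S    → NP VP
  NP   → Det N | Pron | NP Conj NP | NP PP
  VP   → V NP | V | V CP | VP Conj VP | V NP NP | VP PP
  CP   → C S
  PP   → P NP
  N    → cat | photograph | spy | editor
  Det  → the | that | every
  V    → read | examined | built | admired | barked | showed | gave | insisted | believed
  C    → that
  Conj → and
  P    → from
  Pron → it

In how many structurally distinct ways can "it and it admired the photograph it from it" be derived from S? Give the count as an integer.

The two bracketings:
[S [NP [NP [Pron it]] [Conj and] [NP [Pron it]]] [VP [V admired] [NP [Det the] [N photograph]] [NP [NP [Pron it]] [PP [P from] [NP [Pron it]]]]]]
[S [NP [NP [Pron it]] [Conj and] [NP [Pron it]]] [VP [VP [V admired] [NP [Det the] [N photograph]] [NP [Pron it]]] [PP [P from] [NP [Pron it]]]]]
The difference turns on whether NP → NP PP is used at the relevant span, versus an alternative expansion of NP.

2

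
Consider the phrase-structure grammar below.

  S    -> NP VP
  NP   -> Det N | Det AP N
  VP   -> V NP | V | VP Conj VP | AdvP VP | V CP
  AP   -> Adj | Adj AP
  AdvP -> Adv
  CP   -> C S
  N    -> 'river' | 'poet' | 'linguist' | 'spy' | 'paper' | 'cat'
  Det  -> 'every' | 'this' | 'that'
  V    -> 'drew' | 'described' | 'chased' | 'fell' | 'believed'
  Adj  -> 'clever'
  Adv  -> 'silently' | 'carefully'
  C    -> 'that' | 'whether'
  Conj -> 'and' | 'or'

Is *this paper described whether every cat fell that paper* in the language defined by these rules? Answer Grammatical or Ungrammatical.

Grammatical

[S [NP [Det this] [N paper]] [VP [V described] [CP [C whether] [S [NP [Det every] [N cat]] [VP [V fell] [NP [Det that] [N paper]]]]]]]
Every word is introduced by a lexical rule and the phrasal rules combine the resulting categories into a single S.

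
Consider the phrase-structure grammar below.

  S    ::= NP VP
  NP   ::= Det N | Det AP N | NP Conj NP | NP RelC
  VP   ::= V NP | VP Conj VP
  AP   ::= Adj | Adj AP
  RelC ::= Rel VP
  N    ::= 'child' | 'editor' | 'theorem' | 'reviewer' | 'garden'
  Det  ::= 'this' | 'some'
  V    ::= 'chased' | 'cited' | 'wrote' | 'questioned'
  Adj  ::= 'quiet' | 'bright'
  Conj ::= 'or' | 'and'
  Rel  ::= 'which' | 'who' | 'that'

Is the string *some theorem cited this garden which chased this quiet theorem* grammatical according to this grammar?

[S [NP [Det some] [N theorem]] [VP [V cited] [NP [NP [Det this] [N garden]] [RelC [Rel which] [VP [V chased] [NP [Det this] [AP [Adj quiet]] [N theorem]]]]]]]
Each bracket corresponds to one application of a listed rule, so the string is derivable from S.

Grammatical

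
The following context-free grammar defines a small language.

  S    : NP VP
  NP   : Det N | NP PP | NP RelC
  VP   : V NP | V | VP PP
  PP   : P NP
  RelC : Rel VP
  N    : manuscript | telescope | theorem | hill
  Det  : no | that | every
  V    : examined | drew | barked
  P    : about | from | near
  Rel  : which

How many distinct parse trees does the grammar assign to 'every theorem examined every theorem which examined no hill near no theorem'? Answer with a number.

Two of the 4 distinct bracketings:
[S [NP [Det every] [N theorem]] [VP [V examined] [NP [NP [NP [Det every] [N theorem]] [RelC [Rel which] [VP [V examined] [NP [Det no] [N hill]]]]] [PP [P near] [NP [Det no] [N theorem]]]]]]
[S [NP [Det every] [N theorem]] [VP [V examined] [NP [NP [Det every] [N theorem]] [RelC [Rel which] [VP [V examined] [NP [NP [Det no] [N hill]] [PP [P near] [NP [Det no] [N theorem]]]]]]]]]
The trees differ in how a recursive rule is bracketed over the same span.

4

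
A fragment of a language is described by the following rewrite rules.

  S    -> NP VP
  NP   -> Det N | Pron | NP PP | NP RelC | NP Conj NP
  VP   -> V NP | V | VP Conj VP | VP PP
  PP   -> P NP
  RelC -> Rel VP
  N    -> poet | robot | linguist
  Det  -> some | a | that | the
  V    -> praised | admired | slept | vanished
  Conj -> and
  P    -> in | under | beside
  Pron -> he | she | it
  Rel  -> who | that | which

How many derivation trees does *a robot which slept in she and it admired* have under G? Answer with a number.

Two of the 4 distinct bracketings:
[S [NP [NP [NP [Det a] [N robot]] [RelC [Rel which] [VP [V slept]]]] [PP [P in] [NP [NP [Pron she]] [Conj and] [NP [Pron it]]]]] [VP [V admired]]]
[S [NP [NP [Det a] [N robot]] [RelC [Rel which] [VP [VP [V slept]] [PP [P in] [NP [NP [Pron she]] [Conj and] [NP [Pron it]]]]]]] [VP [V admired]]]
The difference turns on whether NP → NP PP is used at the relevant span, versus an alternative expansion of NP.

4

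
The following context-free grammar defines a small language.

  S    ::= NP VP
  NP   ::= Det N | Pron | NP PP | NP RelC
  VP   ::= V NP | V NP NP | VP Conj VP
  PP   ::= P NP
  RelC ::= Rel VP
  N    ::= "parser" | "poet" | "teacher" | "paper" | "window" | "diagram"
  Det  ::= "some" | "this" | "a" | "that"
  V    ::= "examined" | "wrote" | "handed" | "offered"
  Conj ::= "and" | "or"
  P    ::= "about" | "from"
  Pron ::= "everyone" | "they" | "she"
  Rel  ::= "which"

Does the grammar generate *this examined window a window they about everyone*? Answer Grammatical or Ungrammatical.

A Det word can never sit immediately before a V word in any string this grammar generates, so the substring 'this examined' rules out a derivation.

Ungrammatical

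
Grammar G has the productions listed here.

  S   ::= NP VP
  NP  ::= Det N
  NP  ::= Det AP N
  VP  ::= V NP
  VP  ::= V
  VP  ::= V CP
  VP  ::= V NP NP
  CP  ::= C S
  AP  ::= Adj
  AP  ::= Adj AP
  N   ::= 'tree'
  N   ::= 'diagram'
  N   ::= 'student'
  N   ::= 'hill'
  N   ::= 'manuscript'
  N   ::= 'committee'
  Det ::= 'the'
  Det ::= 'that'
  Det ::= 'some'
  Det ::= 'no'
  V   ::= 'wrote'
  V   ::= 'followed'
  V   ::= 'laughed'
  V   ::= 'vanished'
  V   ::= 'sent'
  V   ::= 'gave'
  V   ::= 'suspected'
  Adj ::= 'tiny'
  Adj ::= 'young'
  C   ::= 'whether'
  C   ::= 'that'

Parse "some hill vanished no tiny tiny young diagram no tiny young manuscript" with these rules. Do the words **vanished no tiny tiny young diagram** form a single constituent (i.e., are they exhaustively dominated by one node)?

No

[S [NP [Det some] [N hill]] [VP [V vanished] [NP [Det no] [AP [Adj tiny] [AP [Adj tiny] [AP [Adj young]]]] [N diagram]] [NP [Det no] [AP [Adj tiny] [AP [Adj young]]] [N manuscript]]]]
The smallest constituent containing 'vanished no tiny tiny young diagram' is the VP spanning 'vanished no tiny tiny young diagram no tiny young manuscript'; no single node in the tree dominates exactly the given words.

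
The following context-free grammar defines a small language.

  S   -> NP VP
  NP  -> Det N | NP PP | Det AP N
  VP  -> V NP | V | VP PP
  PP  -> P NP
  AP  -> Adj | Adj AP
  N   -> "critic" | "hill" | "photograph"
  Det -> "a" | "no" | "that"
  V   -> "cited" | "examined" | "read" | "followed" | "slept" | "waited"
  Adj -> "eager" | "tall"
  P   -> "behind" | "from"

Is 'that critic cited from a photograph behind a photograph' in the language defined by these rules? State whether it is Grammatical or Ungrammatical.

[S [NP [Det that] [N critic]] [VP [VP [V cited]] [PP [P from] [NP [NP [Det a] [N photograph]] [PP [P behind] [NP [Det a] [N photograph]]]]]]]
Each bracket corresponds to one application of a listed rule, so the string is derivable from S.

Grammatical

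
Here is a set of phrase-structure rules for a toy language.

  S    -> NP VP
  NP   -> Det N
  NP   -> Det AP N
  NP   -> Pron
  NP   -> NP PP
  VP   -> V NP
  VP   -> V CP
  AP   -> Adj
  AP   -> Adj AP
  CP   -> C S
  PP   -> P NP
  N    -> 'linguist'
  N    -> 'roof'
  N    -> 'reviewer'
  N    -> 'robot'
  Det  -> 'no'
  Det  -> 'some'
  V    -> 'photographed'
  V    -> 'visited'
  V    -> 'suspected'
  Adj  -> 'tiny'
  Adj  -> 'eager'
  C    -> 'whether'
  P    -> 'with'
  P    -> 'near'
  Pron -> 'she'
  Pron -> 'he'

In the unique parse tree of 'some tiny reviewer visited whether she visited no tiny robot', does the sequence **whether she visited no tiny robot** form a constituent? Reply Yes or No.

[S [NP [Det some] [AP [Adj tiny]] [N reviewer]] [VP [V visited] [CP [C whether] [S [NP [Pron she]] [VP [V visited] [NP [Det no] [AP [Adj tiny]] [N robot]]]]]]]
The words 'whether she visited no tiny robot' are exhaustively dominated by a single CP node (built by CP → C S), so they form a constituent.

Yes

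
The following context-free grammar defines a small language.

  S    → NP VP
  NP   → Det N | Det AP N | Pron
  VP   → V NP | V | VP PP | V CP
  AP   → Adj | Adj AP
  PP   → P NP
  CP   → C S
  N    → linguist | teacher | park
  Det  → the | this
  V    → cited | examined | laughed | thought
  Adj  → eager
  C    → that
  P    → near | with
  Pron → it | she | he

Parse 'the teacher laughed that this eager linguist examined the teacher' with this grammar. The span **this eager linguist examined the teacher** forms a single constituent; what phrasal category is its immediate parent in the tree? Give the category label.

[S [NP [Det the] [N teacher]] [VP [V laughed] [CP [C that] [S [NP [Det this] [AP [Adj eager]] [N linguist]] [VP [V examined] [NP [Det the] [N teacher]]]]]]]
The span 'this eager linguist examined the teacher' is the S node built by S → NP VP.
Its mother is the CP built by CP → C S.

CP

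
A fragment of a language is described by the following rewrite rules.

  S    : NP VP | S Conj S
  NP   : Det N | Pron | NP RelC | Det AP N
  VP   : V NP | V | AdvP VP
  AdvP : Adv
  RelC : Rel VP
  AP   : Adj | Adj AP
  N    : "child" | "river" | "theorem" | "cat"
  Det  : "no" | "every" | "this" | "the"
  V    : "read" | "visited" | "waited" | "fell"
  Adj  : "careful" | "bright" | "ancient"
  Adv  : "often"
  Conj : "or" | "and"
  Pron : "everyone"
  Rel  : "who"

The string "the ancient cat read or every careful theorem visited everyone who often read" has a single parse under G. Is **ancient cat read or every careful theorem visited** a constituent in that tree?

No

[S [S [NP [Det the] [AP [Adj ancient]] [N cat]] [VP [V read]]] [Conj or] [S [NP [Det every] [AP [Adj careful]] [N theorem]] [VP [V visited] [NP [NP [Pron everyone]] [RelC [Rel who] [VP [AdvP [Adv often]] [VP [V read]]]]]]]]
The smallest constituent containing 'ancient cat read or every careful theorem visited' is the S spanning 'the ancient cat read or every careful theorem visited everyone who often read'; no single node in the tree dominates exactly the given words.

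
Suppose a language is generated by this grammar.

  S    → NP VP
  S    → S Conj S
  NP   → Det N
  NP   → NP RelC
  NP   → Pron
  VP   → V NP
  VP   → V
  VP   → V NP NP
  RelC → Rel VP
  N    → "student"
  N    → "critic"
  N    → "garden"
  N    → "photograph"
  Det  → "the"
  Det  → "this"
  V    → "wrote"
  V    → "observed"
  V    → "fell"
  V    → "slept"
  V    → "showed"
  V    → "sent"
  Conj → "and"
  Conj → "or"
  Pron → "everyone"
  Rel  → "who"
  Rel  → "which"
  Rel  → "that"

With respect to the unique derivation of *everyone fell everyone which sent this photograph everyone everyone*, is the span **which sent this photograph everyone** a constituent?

Yes

[S [NP [Pron everyone]] [VP [V fell] [NP [NP [Pron everyone]] [RelC [Rel which] [VP [V sent] [NP [Det this] [N photograph]] [NP [Pron everyone]]]]] [NP [Pron everyone]]]]
The words 'which sent this photograph everyone' are exhaustively dominated by a single RelC node (built by RelC → Rel VP), so they form a constituent.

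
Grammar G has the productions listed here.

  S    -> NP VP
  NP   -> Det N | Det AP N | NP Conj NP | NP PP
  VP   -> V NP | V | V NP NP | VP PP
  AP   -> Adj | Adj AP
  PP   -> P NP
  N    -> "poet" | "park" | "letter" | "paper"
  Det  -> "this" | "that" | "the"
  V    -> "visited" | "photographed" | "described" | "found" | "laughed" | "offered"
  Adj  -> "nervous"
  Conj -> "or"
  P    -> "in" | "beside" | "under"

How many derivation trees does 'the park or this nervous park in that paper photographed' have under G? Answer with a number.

2

The two bracketings:
[S [NP [NP [Det the] [N park]] [Conj or] [NP [NP [Det this] [AP [Adj nervous]] [N park]] [PP [P in] [NP [Det that] [N paper]]]]] [VP [V photographed]]]
[S [NP [NP [NP [Det the] [N park]] [Conj or] [NP [Det this] [AP [Adj nervous]] [N park]]] [PP [P in] [NP [Det that] [N paper]]]] [VP [V photographed]]]
The trees differ in how a recursive rule is bracketed over the same span.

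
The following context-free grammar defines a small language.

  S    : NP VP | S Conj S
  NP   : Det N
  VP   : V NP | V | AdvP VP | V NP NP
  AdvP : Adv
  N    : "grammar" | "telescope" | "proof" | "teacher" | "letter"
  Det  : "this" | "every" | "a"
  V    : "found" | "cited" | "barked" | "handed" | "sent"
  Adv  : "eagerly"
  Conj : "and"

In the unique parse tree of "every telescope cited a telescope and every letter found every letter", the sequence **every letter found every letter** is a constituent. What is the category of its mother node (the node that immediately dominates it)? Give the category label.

S

[S [S [NP [Det every] [N telescope]] [VP [V cited] [NP [Det a] [N telescope]]]] [Conj and] [S [NP [Det every] [N letter]] [VP [V found] [NP [Det every] [N letter]]]]]
The span 'every letter found every letter' is the S node built by S → NP VP.
Its mother is the S built by S → S Conj S.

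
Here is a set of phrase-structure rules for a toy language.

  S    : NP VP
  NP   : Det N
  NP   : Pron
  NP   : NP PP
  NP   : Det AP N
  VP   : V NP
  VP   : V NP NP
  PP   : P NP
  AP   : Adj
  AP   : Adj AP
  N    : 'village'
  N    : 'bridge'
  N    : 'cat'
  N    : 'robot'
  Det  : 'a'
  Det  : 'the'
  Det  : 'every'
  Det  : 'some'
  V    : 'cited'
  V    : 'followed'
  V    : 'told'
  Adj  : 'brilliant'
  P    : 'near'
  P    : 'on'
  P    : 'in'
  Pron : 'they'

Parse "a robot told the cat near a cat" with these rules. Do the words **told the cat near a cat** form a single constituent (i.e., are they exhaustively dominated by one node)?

[S [NP [Det a] [N robot]] [VP [V told] [NP [NP [Det the] [N cat]] [PP [P near] [NP [Det a] [N cat]]]]]]
The words 'told the cat near a cat' are exhaustively dominated by a single VP node (built by VP → V NP), so they form a constituent.

Yes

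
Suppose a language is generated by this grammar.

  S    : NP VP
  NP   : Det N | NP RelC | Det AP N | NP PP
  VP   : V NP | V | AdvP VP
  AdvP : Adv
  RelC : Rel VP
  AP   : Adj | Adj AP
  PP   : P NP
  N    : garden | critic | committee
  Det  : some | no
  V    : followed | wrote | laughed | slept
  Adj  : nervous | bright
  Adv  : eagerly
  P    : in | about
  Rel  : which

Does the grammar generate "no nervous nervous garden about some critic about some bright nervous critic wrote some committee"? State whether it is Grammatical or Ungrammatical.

Grammatical

S
  NP
    NP
      Det: no
      AP
        Adj: nervous
        AP
          Adj: nervous
      N: garden
    PP
      P: about
      NP
        NP
          Det: some
          N: critic
        PP
          P: about
          NP
            Det: some
            AP
              Adj: bright
              AP
                Adj: nervous
            N: critic
  VP
    V: wrote
    NP
      Det: some
      N: committee
Each bracket corresponds to one application of a listed rule, so the string is derivable from S.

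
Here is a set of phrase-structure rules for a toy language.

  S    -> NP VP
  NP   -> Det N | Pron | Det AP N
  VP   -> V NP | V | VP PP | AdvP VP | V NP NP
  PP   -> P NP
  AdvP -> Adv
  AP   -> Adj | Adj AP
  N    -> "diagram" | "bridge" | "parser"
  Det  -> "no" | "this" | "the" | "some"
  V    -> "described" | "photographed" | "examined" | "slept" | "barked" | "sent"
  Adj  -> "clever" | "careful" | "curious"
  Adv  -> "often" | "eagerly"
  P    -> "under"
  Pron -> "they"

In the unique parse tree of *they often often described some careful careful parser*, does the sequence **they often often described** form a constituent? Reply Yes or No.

No

[S [NP [Pron they]] [VP [AdvP [Adv often]] [VP [AdvP [Adv often]] [VP [V described] [NP [Det some] [AP [Adj careful] [AP [Adj careful]]] [N parser]]]]]]
The smallest constituent containing 'they often often described' is the S spanning 'they often often described some careful careful parser'; no single node in the tree dominates exactly the given words.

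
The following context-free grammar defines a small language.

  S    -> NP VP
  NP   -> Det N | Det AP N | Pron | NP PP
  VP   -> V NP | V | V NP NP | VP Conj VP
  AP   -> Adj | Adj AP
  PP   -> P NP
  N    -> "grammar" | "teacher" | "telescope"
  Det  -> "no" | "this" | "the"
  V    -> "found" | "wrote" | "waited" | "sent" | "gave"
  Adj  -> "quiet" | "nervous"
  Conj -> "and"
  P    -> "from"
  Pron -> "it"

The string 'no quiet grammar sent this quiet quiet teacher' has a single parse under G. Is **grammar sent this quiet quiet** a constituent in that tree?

[S [NP [Det no] [AP [Adj quiet]] [N grammar]] [VP [V sent] [NP [Det this] [AP [Adj quiet] [AP [Adj quiet]]] [N teacher]]]]
The smallest constituent containing 'grammar sent this quiet quiet' is the S spanning 'no quiet grammar sent this quiet quiet teacher'; no single node in the tree dominates exactly the given words.

No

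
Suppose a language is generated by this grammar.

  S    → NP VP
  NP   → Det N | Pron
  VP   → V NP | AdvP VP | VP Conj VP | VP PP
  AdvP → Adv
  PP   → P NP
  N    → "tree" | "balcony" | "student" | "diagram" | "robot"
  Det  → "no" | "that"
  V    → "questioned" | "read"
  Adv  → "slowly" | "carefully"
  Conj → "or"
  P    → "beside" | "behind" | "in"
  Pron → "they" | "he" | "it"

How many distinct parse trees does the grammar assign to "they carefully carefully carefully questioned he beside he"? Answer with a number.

Two of the 4 distinct bracketings:
[S [NP [Pron they]] [VP [AdvP [Adv carefully]] [VP [AdvP [Adv carefully]] [VP [AdvP [Adv carefully]] [VP [VP [V questioned] [NP [Pron he]]] [PP [P beside] [NP [Pron he]]]]]]]]
[S [NP [Pron they]] [VP [AdvP [Adv carefully]] [VP [AdvP [Adv carefully]] [VP [VP [AdvP [Adv carefully]] [VP [V questioned] [NP [Pron he]]]] [PP [P beside] [NP [Pron he]]]]]]]
The trees differ in how a recursive rule is bracketed over the same span.

4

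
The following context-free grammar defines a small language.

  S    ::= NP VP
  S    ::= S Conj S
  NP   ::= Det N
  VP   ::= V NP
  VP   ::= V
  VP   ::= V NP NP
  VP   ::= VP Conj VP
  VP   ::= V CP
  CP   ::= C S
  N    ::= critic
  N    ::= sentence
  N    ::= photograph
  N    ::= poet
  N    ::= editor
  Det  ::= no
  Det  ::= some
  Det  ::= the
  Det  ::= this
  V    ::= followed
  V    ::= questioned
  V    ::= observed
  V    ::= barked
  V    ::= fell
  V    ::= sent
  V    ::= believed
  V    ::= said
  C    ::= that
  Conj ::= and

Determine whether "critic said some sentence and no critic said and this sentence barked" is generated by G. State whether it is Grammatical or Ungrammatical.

Ungrammatical

For S → NP VP, no prefix of the string parses as an NP. The alternative S rule S → S Conj S likewise has no satisfying split.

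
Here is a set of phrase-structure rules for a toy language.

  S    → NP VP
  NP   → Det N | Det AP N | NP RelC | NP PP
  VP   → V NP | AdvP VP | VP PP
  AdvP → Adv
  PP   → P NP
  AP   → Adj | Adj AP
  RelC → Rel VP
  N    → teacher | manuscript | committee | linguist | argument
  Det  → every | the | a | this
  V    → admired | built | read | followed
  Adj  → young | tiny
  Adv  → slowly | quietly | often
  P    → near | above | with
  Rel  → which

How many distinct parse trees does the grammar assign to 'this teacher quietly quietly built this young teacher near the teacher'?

Two of the 4 distinct bracketings:
[S [NP [Det this] [N teacher]] [VP [AdvP [Adv quietly]] [VP [AdvP [Adv quietly]] [VP [V built] [NP [NP [Det this] [AP [Adj young]] [N teacher]] [PP [P near] [NP [Det the] [N teacher]]]]]]]]
[S [NP [Det this] [N teacher]] [VP [AdvP [Adv quietly]] [VP [AdvP [Adv quietly]] [VP [VP [V built] [NP [Det this] [AP [Adj young]] [N teacher]]] [PP [P near] [NP [Det the] [N teacher]]]]]]]
The difference turns on whether NP → NP PP is used at the relevant span, versus an alternative expansion of NP.

4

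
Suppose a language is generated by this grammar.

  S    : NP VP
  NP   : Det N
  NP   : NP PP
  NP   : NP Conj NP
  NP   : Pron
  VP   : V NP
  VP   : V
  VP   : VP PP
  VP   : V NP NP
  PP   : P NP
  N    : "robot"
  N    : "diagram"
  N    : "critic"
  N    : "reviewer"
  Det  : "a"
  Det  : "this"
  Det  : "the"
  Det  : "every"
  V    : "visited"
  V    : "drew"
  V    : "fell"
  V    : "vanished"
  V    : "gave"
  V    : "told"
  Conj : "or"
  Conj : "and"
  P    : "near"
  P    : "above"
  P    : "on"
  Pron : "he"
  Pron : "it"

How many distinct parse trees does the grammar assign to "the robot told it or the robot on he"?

Two of the 3 distinct bracketings:
[S [NP [Det the] [N robot]] [VP [V told] [NP [NP [NP [Pron it]] [Conj or] [NP [Det the] [N robot]]] [PP [P on] [NP [Pron he]]]]]]
[S [NP [Det the] [N robot]] [VP [V told] [NP [NP [Pron it]] [Conj or] [NP [NP [Det the] [N robot]] [PP [P on] [NP [Pron he]]]]]]]
The trees differ in how a recursive rule is bracketed over the same span.

3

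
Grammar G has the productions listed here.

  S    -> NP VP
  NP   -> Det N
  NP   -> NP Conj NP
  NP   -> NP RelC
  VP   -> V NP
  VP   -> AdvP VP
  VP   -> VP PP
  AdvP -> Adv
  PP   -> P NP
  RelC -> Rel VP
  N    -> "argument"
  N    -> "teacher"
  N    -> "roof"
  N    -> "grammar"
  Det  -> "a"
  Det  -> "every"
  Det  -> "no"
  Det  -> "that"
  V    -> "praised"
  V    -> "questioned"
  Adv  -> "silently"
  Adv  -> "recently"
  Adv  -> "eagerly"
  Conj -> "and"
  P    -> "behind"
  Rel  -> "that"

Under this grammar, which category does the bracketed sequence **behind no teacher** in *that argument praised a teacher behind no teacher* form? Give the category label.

[S [NP [Det that] [N argument]] [VP [VP [V praised] [NP [Det a] [N teacher]]] [PP [P behind] [NP [Det no] [N teacher]]]]]
The span 'behind no teacher' is the PP node built by PP → P NP.

PP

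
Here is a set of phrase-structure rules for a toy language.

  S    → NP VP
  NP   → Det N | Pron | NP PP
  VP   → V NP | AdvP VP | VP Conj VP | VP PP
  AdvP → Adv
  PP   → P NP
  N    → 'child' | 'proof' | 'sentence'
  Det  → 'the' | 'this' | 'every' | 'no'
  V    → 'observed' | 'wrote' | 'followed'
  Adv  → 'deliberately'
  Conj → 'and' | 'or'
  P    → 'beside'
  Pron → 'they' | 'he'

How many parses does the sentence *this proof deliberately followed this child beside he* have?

3

Two of the 3 distinct bracketings:
[S [NP [Det this] [N proof]] [VP [AdvP [Adv deliberately]] [VP [V followed] [NP [NP [Det this] [N child]] [PP [P beside] [NP [Pron he]]]]]]]
[S [NP [Det this] [N proof]] [VP [AdvP [Adv deliberately]] [VP [VP [V followed] [NP [Det this] [N child]]] [PP [P beside] [NP [Pron he]]]]]]
The difference turns on whether NP → NP PP is used at the relevant span, versus an alternative expansion of NP.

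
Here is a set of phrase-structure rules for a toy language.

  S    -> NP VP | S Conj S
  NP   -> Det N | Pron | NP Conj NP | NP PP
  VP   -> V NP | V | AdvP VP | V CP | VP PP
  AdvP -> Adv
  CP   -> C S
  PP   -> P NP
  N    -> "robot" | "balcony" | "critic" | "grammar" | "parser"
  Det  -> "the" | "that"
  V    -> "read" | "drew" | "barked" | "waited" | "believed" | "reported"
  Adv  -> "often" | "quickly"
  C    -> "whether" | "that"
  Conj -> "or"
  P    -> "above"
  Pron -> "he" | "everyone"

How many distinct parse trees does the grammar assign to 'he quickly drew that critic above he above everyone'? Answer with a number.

Two of the 9 distinct bracketings:
[S [NP [Pron he]] [VP [AdvP [Adv quickly]] [VP [V drew] [NP [NP [Det that] [N critic]] [PP [P above] [NP [NP [Pron he]] [PP [P above] [NP [Pron everyone]]]]]]]]]
[S [NP [Pron he]] [VP [AdvP [Adv quickly]] [VP [V drew] [NP [NP [NP [Det that] [N critic]] [PP [P above] [NP [Pron he]]]] [PP [P above] [NP [Pron everyone]]]]]]]
The trees differ in how a recursive rule is bracketed over the same span.

9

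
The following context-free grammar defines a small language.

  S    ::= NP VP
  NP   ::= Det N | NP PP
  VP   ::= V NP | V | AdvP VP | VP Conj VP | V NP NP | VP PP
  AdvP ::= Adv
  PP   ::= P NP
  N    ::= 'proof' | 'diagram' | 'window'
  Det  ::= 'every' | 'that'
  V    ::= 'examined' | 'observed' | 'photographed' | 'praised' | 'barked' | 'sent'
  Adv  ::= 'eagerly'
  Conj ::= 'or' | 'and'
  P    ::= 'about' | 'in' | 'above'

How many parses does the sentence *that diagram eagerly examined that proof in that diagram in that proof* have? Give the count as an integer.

Two of the 9 distinct bracketings:
[S [NP [Det that] [N diagram]] [VP [AdvP [Adv eagerly]] [VP [V examined] [NP [NP [Det that] [N proof]] [PP [P in] [NP [NP [Det that] [N diagram]] [PP [P in] [NP [Det that] [N proof]]]]]]]]]
[S [NP [Det that] [N diagram]] [VP [AdvP [Adv eagerly]] [VP [V examined] [NP [NP [NP [Det that] [N proof]] [PP [P in] [NP [Det that] [N diagram]]]] [PP [P in] [NP [Det that] [N proof]]]]]]]
The trees differ in how a recursive rule is bracketed over the same span.

9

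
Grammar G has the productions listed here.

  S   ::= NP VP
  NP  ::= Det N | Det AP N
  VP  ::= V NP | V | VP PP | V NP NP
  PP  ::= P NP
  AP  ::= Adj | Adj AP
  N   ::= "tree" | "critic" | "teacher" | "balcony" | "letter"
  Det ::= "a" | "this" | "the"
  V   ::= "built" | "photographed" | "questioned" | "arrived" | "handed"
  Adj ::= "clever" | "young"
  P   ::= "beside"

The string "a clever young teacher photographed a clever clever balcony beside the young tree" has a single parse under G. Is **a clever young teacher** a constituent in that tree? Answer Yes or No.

[S [NP [Det a] [AP [Adj clever] [AP [Adj young]]] [N teacher]] [VP [VP [V photographed] [NP [Det a] [AP [Adj clever] [AP [Adj clever]]] [N balcony]]] [PP [P beside] [NP [Det the] [AP [Adj young]] [N tree]]]]]
The words 'a clever young teacher' are exhaustively dominated by a single NP node (built by NP → Det AP N), so they form a constituent.

Yes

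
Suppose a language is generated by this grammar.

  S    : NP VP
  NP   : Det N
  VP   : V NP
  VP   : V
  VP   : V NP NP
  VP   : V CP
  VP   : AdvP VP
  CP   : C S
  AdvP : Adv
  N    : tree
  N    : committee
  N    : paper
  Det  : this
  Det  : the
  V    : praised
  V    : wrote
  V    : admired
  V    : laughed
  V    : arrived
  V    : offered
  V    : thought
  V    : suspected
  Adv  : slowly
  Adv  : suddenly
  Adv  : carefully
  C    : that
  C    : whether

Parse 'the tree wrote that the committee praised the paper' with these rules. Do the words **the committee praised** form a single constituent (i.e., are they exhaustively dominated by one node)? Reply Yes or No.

No

[S [NP [Det the] [N tree]] [VP [V wrote] [CP [C that] [S [NP [Det the] [N committee]] [VP [V praised] [NP [Det the] [N paper]]]]]]]
The smallest constituent containing 'the committee praised' is the S spanning 'the committee praised the paper'; no single node in the tree dominates exactly the given words.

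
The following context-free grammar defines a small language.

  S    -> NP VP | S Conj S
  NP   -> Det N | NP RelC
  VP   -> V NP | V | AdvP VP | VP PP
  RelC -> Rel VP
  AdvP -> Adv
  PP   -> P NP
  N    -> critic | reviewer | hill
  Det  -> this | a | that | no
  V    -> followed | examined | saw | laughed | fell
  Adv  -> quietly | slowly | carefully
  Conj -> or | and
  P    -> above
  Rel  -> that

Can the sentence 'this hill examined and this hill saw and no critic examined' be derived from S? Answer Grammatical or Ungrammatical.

Grammatical

S
  S
    NP
      Det: this
      N: hill
    VP
      V: examined
  Conj: and
  S
    S
      NP
        Det: this
        N: hill
      VP
        V: saw
    Conj: and
    S
      NP
        Det: no
        N: critic
      VP
        V: examined
The bracketing above is licensed at every node by one of the given productions, with S at the root.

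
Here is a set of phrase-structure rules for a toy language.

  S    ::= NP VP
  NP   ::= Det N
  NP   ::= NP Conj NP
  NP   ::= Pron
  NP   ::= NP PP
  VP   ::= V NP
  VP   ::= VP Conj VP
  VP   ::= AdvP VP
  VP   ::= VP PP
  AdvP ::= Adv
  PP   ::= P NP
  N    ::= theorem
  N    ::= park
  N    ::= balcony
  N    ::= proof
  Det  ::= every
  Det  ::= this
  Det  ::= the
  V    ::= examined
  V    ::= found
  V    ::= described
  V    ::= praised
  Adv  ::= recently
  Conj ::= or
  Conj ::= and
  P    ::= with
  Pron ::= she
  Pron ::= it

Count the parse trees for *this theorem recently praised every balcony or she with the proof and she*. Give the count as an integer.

Two of the 7 distinct bracketings:
[S [NP [Det this] [N theorem]] [VP [AdvP [Adv recently]] [VP [V praised] [NP [NP [Det every] [N balcony]] [Conj or] [NP [NP [NP [Pron she]] [PP [P with] [NP [Det the] [N proof]]]] [Conj and] [NP [Pron she]]]]]]]
[S [NP [Det this] [N theorem]] [VP [AdvP [Adv recently]] [VP [V praised] [NP [NP [Det every] [N balcony]] [Conj or] [NP [NP [Pron she]] [PP [P with] [NP [NP [Det the] [N proof]] [Conj and] [NP [Pron she]]]]]]]]]
The trees differ in how a recursive rule is bracketed over the same span.

7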